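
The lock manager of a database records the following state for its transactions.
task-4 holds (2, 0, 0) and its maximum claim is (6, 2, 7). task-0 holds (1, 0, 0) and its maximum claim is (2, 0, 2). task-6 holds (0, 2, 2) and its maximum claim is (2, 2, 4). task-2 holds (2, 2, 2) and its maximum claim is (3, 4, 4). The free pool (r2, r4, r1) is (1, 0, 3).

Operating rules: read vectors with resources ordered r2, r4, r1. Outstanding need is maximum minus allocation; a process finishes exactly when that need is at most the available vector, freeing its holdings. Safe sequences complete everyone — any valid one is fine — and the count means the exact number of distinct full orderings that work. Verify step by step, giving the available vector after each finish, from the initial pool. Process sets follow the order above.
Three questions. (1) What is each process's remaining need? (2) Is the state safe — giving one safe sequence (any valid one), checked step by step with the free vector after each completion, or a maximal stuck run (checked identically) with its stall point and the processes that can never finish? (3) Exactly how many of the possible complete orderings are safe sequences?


(1) Remaining need (order r2, r4, r1):
  task-4: (4, 2, 7)
  task-0: (1, 0, 2)
  task-6: (2, 0, 2)
  task-2: (1, 2, 2)
(2) The state is SAFE; one workable sequence: task-0, task-6, task-2, task-4.
Key observation: task-0 is the earliest step where a requested resource binds exactly: need (1, 0, 2), pool (1, 0, 3) at its turn.
Step-by-step check:
  pool = (1, 0, 3)
  run task-0 (needs (1, 0, 2), free (1, 0, 3)); after release of (1, 0, 0) the pool is (2, 0, 3)
  run task-6 (needs (2, 0, 2), free (2, 0, 3)); after release of (0, 2, 2) the pool is (2, 2, 5)
  run task-2 (needs (1, 2, 2), free (2, 2, 5)); after release of (2, 2, 2) the pool is (4, 4, 7)
  run task-4 (needs (4, 2, 7), free (4, 4, 7)); after release of (2, 0, 0) the pool is (6, 4, 7)
(3) The exact count: 1 of the possible complete orderings is a safe sequence.


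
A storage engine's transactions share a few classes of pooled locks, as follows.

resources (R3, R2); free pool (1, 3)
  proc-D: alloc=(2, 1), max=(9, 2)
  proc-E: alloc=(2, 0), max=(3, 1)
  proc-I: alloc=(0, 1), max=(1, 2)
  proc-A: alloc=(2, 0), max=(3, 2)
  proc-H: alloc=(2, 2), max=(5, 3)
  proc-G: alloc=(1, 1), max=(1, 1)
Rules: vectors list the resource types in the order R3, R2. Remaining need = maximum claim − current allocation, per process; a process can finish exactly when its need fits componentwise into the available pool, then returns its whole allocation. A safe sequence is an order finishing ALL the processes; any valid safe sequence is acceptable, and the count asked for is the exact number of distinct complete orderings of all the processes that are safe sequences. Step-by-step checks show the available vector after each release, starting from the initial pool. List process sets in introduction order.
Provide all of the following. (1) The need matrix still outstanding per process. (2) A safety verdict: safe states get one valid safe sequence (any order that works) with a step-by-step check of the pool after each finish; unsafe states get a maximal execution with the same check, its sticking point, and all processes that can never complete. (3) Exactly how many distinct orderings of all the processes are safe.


(1) Outstanding need per process (order R3, R2):
  proc-D: (7, 1)
  proc-E: (1, 1)
  proc-I: (1, 1)
  proc-A: (1, 2)
  proc-H: (3, 1)
  proc-G: (0, 0)
(2) SAFE, for example via the order proc-A, proc-G, proc-H, proc-I, proc-E, proc-D.
Key observation: the order's first zero-slack moment is proc-A ((1, 2) needed, (1, 3) free — a requested resource with nothing to spare).
Step-by-step check:
  pool = (1, 3)
  run proc-A (needs (1, 2), free (1, 3)); after release of (2, 0) the pool is (3, 3)
  run proc-G (needs (0, 0), free (3, 3)); after release of (1, 1) the pool is (4, 4)
  run proc-H (needs (3, 1), free (4, 4)); after release of (2, 2) the pool is (6, 6)
  run proc-I (needs (1, 1), free (6, 6)); after release of (0, 1) the pool is (6, 7)
  run proc-E (needs (1, 1), free (6, 7)); after release of (2, 0) the pool is (8, 7)
  run proc-D (needs (7, 1), free (8, 7)); after release of (2, 1) the pool is (10, 8)
(3) Exactly 120 of the possible complete orderings are safe sequences.


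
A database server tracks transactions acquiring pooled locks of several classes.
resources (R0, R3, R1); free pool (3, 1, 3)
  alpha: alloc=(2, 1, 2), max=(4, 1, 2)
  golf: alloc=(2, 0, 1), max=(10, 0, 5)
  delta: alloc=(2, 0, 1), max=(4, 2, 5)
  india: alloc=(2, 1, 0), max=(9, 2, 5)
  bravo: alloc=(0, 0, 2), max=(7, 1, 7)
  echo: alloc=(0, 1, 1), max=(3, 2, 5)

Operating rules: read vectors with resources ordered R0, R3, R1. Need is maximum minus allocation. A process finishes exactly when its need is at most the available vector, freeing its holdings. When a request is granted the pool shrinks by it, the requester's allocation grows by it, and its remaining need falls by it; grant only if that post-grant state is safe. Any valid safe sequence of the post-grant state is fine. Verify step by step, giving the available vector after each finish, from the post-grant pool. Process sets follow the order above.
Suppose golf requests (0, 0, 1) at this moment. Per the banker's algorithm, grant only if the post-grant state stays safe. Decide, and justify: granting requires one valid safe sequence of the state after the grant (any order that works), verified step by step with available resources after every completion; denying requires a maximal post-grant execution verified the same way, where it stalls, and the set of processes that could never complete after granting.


GRANT — the state after the grant stays safe, e.g. via alpha, echo, delta, india, bravo, golf.
Key observation: with (3, 1, 2) left after the transfer, alpha can run at once — the state stays safe.
Step-by-step check of the post-grant state:
  pool = (3, 1, 2)
  alpha needs (2, 0, 0) <= (3, 1, 2) -> finishes; pool += (2, 1, 2) = (5, 2, 4)
  echo needs (3, 1, 4) <= (5, 2, 4) -> finishes; pool += (0, 1, 1) = (5, 3, 5)
  delta needs (2, 2, 4) <= (5, 3, 5) -> finishes; pool += (2, 0, 1) = (7, 3, 6)
  india needs (7, 1, 5) <= (7, 3, 6) -> finishes; pool += (2, 1, 0) = (9, 4, 6)
  bravo needs (7, 1, 5) <= (9, 4, 6) -> finishes; pool += (0, 0, 2) = (9, 4, 8)
  golf needs (8, 0, 3) <= (9, 4, 8) -> finishes; pool += (2, 0, 2) = (11, 4, 10)


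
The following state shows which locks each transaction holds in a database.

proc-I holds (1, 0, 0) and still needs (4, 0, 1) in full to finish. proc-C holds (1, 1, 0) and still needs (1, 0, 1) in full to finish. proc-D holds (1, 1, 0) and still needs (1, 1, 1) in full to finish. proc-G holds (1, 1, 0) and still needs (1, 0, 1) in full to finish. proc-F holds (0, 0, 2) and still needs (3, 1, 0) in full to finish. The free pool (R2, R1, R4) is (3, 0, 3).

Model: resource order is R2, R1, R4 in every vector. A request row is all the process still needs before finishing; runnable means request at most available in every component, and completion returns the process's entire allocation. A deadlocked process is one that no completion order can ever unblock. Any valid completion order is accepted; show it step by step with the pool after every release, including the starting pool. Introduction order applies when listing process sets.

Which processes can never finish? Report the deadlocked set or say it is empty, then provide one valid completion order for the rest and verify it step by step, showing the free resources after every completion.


No process is deadlocked.
Key observation: there is always a runnable process — proc-C first — so the state unwinds completely.
The rest can finish in the order proc-C, proc-I, proc-F, proc-D, proc-G. Verifying each step:
  pool = (3, 0, 3)
  proc-C: need (1, 0, 1) fits (3, 0, 3); releases (1, 1, 0), pool now (4, 1, 3)
  proc-I: need (4, 0, 1) fits (4, 1, 3); releases (1, 0, 0), pool now (5, 1, 3)
  proc-F: need (3, 1, 0) fits (5, 1, 3); releases (0, 0, 2), pool now (5, 1, 5)
  proc-D: need (1, 1, 1) fits (5, 1, 5); releases (1, 1, 0), pool now (6, 2, 5)
  proc-G: need (1, 0, 1) fits (6, 2, 5); releases (1, 1, 0), pool now (7, 3, 5)


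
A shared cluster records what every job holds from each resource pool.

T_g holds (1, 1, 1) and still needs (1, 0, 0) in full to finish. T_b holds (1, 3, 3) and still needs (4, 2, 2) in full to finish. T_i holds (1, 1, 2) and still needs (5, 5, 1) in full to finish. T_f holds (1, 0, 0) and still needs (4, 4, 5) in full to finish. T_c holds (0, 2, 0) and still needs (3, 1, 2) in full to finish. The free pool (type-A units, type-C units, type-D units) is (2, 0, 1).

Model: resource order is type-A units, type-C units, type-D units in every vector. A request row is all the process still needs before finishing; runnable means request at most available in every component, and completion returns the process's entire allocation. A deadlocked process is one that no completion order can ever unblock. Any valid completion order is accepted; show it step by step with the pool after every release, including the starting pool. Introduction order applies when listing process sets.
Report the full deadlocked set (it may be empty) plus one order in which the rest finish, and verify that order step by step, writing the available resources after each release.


The deadlocked set is T_b, T_i and T_f.
Key observation: no order helps: past T_g, T_c, the free pool tops out at (3, 3, 2), below what each blocked process needs in type-A units.
A valid finishing order for the others: T_g, T_c. Check, step by step:
  pool = (2, 0, 1)
  T_g: need (1, 0, 0) fits (2, 0, 1); releases (1, 1, 1), pool now (3, 1, 2)
  T_c: need (3, 1, 2) fits (3, 1, 2); releases (0, 2, 0), pool now (3, 3, 2)
The blocked processes can never fit:
  blocked: T_b wants (4, 2, 2), pool (3, 3, 2) — not enough type-A units
  blocked: T_i wants (5, 5, 1), pool (3, 3, 2) — not enough type-A units and type-C units
  blocked: T_f wants (4, 4, 5), pool (3, 3, 2) — not enough type-A units, type-C units and type-D units


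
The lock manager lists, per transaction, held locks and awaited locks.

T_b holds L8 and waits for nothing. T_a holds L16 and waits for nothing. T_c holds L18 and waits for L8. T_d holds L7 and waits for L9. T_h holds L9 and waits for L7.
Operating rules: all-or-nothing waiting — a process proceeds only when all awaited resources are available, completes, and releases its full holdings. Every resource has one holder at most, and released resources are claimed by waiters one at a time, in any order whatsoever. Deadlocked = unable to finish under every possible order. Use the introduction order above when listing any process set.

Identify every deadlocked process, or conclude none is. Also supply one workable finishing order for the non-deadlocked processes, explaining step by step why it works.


Deadlocked set: T_d and T_h.
Key observation: the waits loop around T_d -> T_h -> T_d with no way out; no other process is dragged down with it.
One completion order for the rest: T_b, T_a, T_c.
Verifying each step:
  T_b: no waits; runs immediately, freeing L8
  T_a: no waits; runs immediately, freeing L16
  T_c waits on L8 — all released -> runs and releases L18


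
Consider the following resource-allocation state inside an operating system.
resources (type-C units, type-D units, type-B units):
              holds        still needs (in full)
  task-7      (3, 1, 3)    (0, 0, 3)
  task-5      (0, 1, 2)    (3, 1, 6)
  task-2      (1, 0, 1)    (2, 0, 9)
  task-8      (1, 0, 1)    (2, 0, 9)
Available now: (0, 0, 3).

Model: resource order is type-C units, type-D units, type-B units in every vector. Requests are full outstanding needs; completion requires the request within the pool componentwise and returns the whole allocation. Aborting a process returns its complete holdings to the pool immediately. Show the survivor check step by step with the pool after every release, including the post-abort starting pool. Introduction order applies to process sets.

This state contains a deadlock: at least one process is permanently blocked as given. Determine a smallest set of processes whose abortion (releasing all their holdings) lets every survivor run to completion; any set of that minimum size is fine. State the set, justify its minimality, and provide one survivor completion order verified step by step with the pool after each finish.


The answer: abort task-8.
Key observation: task-2 had no path to completion before; after the abort of task-8 ((1, 0, 1) returned), step 3 is where it fits.
Minimality: the empty abort set fails — the state is deadlocked as it stands.
The survivors complete as task-7, task-5, task-2. Step-by-step check (starting from the post-abort pool):
  pool = (1, 0, 4)
  run task-7 (needs (0, 0, 3), free (1, 0, 4)); after release of (3, 1, 3) the pool is (4, 1, 7)
  run task-5 (needs (3, 1, 6), free (4, 1, 7)); after release of (0, 1, 2) the pool is (4, 2, 9)
  run task-2 (needs (2, 0, 9), free (4, 2, 9)); after release of (1, 0, 1) the pool is (5, 2, 10)


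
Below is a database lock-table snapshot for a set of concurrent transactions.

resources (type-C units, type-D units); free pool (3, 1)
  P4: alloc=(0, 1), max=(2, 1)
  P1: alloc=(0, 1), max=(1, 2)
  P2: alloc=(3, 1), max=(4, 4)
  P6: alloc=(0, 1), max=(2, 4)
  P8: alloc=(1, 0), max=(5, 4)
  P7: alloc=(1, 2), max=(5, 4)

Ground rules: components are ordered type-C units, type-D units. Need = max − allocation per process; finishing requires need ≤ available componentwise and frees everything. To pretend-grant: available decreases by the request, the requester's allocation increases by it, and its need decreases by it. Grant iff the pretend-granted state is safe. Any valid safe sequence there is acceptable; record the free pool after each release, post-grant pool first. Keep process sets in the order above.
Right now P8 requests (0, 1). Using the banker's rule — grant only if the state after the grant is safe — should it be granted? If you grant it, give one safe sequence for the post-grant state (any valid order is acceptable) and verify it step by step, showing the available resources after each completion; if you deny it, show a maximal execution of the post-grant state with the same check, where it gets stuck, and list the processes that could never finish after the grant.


DENY. Granting would leave the state unsafe.
Key observation: after P4, P1 the pool peaks at (3, 2), and each blocked process is short somewhere: P2 on type-D units; P6 on type-D units; P8 on type-C units, type-D units; P7 on type-C units.
Pretend the grant happened; the run P4, P1 goes as far as possible. Verifying each step:
  pool = (3, 0)
  P4: need (2, 0) fits (3, 0); releases (0, 1), pool now (3, 1)
  P1: need (1, 1) fits (3, 1); releases (0, 1), pool now (3, 2)
  P2 cannot run: need (1, 3) vs free (3, 2) (insufficient type-D units)
  P6 cannot run: need (2, 3) vs free (3, 2) (insufficient type-D units)
  P8 cannot run: need (4, 3) vs free (3, 2) (insufficient type-C units and type-D units)
  P7 cannot run: need (4, 2) vs free (3, 2) (insufficient type-C units)
Post-grant, the permanently blocked set is P2, P6, P8 and P7.


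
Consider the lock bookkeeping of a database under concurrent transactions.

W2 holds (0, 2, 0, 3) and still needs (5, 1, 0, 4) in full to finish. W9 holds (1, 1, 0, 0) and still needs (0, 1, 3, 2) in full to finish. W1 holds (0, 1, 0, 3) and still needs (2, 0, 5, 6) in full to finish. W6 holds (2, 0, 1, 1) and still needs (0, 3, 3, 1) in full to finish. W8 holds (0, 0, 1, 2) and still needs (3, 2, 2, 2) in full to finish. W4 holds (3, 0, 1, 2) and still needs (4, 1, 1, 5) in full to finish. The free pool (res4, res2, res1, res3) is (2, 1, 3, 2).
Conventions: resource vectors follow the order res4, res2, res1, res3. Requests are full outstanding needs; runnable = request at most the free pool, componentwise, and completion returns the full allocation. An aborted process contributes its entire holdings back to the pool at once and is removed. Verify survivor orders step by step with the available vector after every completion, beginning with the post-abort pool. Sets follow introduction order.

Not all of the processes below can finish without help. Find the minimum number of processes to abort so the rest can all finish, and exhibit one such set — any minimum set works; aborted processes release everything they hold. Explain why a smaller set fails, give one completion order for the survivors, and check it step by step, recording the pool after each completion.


The answer: abort W4.
Key observation: W2 could never have finished before the abort; with (3, 0, 1, 2) returned by W4, it fits at step 1.
No smaller set exists: with zero aborts the deadlock remains.
The survivors complete as W2, W6, W9, W1, W8. Step-by-step check (starting from the post-abort pool):
  pool = (5, 1, 4, 4)
  W2: need (5, 1, 0, 4) fits (5, 1, 4, 4); releases (0, 2, 0, 3), pool now (5, 3, 4, 7)
  W6: need (0, 3, 3, 1) fits (5, 3, 4, 7); releases (2, 0, 1, 1), pool now (7, 3, 5, 8)
  W9: need (0, 1, 3, 2) fits (7, 3, 5, 8); releases (1, 1, 0, 0), pool now (8, 4, 5, 8)
  W1: need (2, 0, 5, 6) fits (8, 4, 5, 8); releases (0, 1, 0, 3), pool now (8, 5, 5, 11)
  W8: need (3, 2, 2, 2) fits (8, 5, 5, 11); releases (0, 0, 1, 2), pool now (8, 5, 6, 13)


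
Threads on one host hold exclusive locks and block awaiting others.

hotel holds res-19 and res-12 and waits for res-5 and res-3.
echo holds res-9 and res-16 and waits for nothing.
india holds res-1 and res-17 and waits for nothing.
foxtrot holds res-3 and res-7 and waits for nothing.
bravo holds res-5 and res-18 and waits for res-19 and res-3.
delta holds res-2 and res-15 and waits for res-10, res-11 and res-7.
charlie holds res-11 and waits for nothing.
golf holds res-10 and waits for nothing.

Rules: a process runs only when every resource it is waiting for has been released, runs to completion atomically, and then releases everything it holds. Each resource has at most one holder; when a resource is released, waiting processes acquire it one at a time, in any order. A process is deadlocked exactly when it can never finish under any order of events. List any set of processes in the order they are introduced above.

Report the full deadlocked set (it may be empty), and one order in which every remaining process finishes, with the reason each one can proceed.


Deadlocked: hotel and bravo.
Key observation: the loop hotel -> bravo -> hotel blocks itself forever; no other process is dragged down with it.
The rest can finish in the order india, golf, foxtrot, charlie, delta, echo.
Verifying each step:
  india: no waits; runs immediately, freeing res-1 and res-17
  golf: no waits; runs immediately, freeing res-10
  foxtrot: no waits; runs immediately, freeing res-3 and res-7
  charlie: no waits; runs immediately, freeing res-11
  delta: everything it awaited (res-10, res-11 and res-7) is free; runs, freeing res-2 and res-15
  echo: no waits; runs immediately, freeing res-9 and res-16


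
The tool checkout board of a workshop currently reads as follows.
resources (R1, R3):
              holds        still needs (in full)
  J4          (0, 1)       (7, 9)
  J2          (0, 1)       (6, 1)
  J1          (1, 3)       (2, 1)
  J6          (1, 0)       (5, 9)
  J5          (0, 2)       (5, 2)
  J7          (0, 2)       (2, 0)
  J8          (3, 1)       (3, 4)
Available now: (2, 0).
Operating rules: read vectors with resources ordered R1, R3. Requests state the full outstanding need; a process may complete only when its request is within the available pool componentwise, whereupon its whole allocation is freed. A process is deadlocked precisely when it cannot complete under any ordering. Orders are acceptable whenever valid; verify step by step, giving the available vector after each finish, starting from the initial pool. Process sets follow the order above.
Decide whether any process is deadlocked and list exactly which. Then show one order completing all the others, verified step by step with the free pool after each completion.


The deadlocked set is empty.
Key observation: there is always a runnable process — J7 first — so the state unwinds completely.
One completion order for the rest: J7, J1, J8, J2, J5, J6, J4. Step-by-step check:
  pool = (2, 0)
  J7: need (2, 0) fits (2, 0); releases (0, 2), pool now (2, 2)
  J1: need (2, 1) fits (2, 2); releases (1, 3), pool now (3, 5)
  J8: need (3, 4) fits (3, 5); releases (3, 1), pool now (6, 6)
  J2: need (6, 1) fits (6, 6); releases (0, 1), pool now (6, 7)
  J5: need (5, 2) fits (6, 7); releases (0, 2), pool now (6, 9)
  J6: need (5, 9) fits (6, 9); releases (1, 0), pool now (7, 9)
  J4: need (7, 9) fits (7, 9); releases (0, 1), pool now (7, 10)


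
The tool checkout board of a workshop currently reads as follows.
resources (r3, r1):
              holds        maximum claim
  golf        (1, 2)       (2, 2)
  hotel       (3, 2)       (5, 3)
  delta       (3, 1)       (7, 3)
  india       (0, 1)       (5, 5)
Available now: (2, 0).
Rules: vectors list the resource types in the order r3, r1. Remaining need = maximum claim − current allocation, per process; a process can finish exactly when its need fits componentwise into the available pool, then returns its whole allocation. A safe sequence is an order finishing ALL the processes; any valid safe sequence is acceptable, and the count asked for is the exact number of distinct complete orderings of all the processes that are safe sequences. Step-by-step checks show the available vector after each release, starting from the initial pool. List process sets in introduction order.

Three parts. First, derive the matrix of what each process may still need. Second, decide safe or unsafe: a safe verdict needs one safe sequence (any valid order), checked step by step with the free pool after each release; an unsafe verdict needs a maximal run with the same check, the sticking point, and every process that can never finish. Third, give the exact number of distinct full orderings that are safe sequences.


(1) Need matrix, components ordered r3, r1:
  golf: (1, 0)
  hotel: (2, 1)
  delta: (4, 2)
  india: (5, 4)
(2) SAFE. One safe sequence: golf, hotel, delta, india.
Key observation: every step clears its requested resources with room to spare; the minimum clearance is 1, first at golf — (1, 0) vs (2, 0) free.
Verifying each step:
  pool = (2, 0)
  golf: need (1, 0) fits (2, 0); releases (1, 2), pool now (3, 2)
  hotel: need (2, 1) fits (3, 2); releases (3, 2), pool now (6, 4)
  delta: need (4, 2) fits (6, 4); releases (3, 1), pool now (9, 5)
  india: need (5, 4) fits (9, 5); releases (0, 1), pool now (9, 6)
(3) Precisely 2 of the possible complete orderings are safe sequences.


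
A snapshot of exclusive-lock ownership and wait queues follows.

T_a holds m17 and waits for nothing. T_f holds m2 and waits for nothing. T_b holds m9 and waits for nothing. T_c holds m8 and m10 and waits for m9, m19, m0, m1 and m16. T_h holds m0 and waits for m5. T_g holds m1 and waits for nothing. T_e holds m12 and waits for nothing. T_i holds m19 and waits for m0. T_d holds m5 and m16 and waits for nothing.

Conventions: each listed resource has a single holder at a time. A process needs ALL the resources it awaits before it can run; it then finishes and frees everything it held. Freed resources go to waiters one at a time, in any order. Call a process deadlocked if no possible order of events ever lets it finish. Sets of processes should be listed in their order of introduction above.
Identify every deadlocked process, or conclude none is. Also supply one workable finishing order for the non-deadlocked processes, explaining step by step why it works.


No process is deadlocked.
Key observation: the wait graph is acyclic; completion cascades from the unblocked processes through everyone else.
The rest can finish in the order T_b, T_a, T_d, T_h, T_f, T_i, T_g, T_e, T_c.
Walking it through:
  T_b: no waits; runs immediately, freeing m9
  T_a: no waits; runs immediately, freeing m17
  T_d: no waits; runs immediately, freeing m5 and m16
  T_h: everything it awaited (m5) is free; runs, freeing m0
  T_f: no waits; runs immediately, freeing m2
  T_i: everything it awaited (m0) is free; runs, freeing m19
  T_g: no waits; runs immediately, freeing m1
  T_e: no waits; runs immediately, freeing m12
  T_c: everything it awaited (m9, m19, m0, m1 and m16) is free; runs, freeing m8 and m10


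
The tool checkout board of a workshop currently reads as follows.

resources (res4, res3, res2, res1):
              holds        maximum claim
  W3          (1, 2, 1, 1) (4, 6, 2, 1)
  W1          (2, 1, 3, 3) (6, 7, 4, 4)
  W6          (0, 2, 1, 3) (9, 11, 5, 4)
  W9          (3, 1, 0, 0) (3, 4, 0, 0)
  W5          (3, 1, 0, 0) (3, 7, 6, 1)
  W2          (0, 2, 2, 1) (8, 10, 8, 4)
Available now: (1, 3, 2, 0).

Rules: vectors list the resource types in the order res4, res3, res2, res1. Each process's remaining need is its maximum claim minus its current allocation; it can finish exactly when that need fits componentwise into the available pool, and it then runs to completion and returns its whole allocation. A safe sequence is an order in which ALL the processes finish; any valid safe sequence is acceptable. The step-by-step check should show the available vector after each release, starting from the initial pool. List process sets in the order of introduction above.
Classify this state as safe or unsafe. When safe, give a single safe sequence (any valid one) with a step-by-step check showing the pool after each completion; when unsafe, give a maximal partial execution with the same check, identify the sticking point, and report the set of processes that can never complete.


SAFE, for example via the order W9, W3, W1, W5, W2, W6.
Key observation: reading the order forward, W9 is the first process whose need (0, 3, 0, 0) meets the free pool (1, 3, 2, 0) exactly on a resource it requests.
Walking it through:
  pool = (1, 3, 2, 0)
  W9 needs (0, 3, 0, 0) <= (1, 3, 2, 0) -> finishes; pool += (3, 1, 0, 0) = (4, 4, 2, 0)
  W3 needs (3, 4, 1, 0) <= (4, 4, 2, 0) -> finishes; pool += (1, 2, 1, 1) = (5, 6, 3, 1)
  W1 needs (4, 6, 1, 1) <= (5, 6, 3, 1) -> finishes; pool += (2, 1, 3, 3) = (7, 7, 6, 4)
  W5 needs (0, 6, 6, 1) <= (7, 7, 6, 4) -> finishes; pool += (3, 1, 0, 0) = (10, 8, 6, 4)
  W2 needs (8, 8, 6, 3) <= (10, 8, 6, 4) -> finishes; pool += (0, 2, 2, 1) = (10, 10, 8, 5)
  W6 needs (9, 9, 4, 1) <= (10, 10, 8, 5) -> finishes; pool += (0, 2, 1, 3) = (10, 12, 9, 8)


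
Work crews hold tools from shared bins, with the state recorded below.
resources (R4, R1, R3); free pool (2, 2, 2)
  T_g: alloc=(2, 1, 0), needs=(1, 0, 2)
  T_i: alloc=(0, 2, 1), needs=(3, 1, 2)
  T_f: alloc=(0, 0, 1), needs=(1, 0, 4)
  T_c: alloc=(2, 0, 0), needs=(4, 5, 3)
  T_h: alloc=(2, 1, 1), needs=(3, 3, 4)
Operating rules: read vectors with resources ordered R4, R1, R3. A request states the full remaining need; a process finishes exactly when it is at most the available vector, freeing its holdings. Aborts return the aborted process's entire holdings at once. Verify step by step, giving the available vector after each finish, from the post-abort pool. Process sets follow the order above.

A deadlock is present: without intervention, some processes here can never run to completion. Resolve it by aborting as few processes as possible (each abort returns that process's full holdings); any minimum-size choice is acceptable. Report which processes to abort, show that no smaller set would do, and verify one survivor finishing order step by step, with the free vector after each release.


Abort T_f.
Key observation: T_h had no path to completion before; after the abort of T_f ((0, 0, 1) returned), step 3 is where it fits.
No smaller set exists: with zero aborts the deadlock remains.
The survivors complete as T_g, T_i, T_h, T_c. Check, step by step (starting from the post-abort pool):
  pool = (2, 2, 3)
  T_g needs (1, 0, 2) <= (2, 2, 3) -> finishes; pool += (2, 1, 0) = (4, 3, 3)
  T_i needs (3, 1, 2) <= (4, 3, 3) -> finishes; pool += (0, 2, 1) = (4, 5, 4)
  T_h needs (3, 3, 4) <= (4, 5, 4) -> finishes; pool += (2, 1, 1) = (6, 6, 5)
  T_c needs (4, 5, 3) <= (6, 6, 5) -> finishes; pool += (2, 0, 0) = (8, 6, 5)


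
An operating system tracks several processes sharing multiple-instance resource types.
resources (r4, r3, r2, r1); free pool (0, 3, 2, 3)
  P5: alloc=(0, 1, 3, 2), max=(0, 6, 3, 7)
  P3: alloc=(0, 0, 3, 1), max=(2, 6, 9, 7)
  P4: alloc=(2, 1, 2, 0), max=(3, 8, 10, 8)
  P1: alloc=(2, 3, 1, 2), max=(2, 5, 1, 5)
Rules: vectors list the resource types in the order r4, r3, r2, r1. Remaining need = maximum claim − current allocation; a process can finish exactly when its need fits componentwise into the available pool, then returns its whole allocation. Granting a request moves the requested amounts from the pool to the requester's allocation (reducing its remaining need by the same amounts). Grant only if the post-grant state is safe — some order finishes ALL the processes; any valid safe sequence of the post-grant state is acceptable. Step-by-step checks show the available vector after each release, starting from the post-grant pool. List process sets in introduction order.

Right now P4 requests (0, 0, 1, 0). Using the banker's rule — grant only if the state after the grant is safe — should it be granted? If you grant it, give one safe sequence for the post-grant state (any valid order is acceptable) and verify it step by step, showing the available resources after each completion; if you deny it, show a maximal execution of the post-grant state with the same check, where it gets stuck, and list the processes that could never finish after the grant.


DENY. Granting would leave the state unsafe.
Key observation: P1, P5 can finish, but then (2, 7, 5, 7) is all there is, and the blocked group's r2 demands exceed it.
After a pretend grant, a maximal execution: P1, P5 — then nothing else fits. Step-by-step check:
  pool = (0, 3, 1, 3)
  P1: need (0, 2, 0, 3) fits (0, 3, 1, 3); releases (2, 3, 1, 2), pool now (2, 6, 2, 5)
  P5: need (0, 5, 0, 5) fits (2, 6, 2, 5); releases (0, 1, 3, 2), pool now (2, 7, 5, 7)
  P3 cannot run: need (2, 6, 6, 6) vs free (2, 7, 5, 7) (insufficient r2)
  P4 cannot run: need (1, 7, 7, 8) vs free (2, 7, 5, 7) (insufficient r2 and r1)
Post-grant, the permanently blocked set is P3 and P4.


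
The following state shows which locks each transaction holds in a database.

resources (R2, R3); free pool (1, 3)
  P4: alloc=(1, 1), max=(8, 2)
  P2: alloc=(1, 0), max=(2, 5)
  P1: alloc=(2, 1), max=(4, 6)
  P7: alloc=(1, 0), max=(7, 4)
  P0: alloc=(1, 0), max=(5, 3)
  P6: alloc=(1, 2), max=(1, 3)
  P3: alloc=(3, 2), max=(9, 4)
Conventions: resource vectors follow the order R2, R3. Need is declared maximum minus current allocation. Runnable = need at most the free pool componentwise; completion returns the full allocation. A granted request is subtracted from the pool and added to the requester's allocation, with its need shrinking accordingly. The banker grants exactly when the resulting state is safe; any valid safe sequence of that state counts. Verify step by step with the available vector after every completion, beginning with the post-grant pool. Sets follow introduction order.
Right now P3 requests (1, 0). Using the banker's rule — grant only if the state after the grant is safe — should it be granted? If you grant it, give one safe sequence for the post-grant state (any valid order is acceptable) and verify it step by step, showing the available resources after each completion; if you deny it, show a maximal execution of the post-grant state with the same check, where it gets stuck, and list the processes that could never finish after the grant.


GRANT — the state after the grant stays safe, e.g. via P6, P2, P1, P0, P3, P7, P4.
Key observation: the transfer keeps a workable pool ((0, 3)); P6 starts the safe sequence.
Verifying the post-grant state step by step:
  pool = (0, 3)
  P6: need (0, 1) fits (0, 3); releases (1, 2), pool now (1, 5)
  P2: need (1, 5) fits (1, 5); releases (1, 0), pool now (2, 5)
  P1: need (2, 5) fits (2, 5); releases (2, 1), pool now (4, 6)
  P0: need (4, 3) fits (4, 6); releases (1, 0), pool now (5, 6)
  P3: need (5, 2) fits (5, 6); releases (4, 2), pool now (9, 8)
  P7: need (6, 4) fits (9, 8); releases (1, 0), pool now (10, 8)
  P4: need (7, 1) fits (10, 8); releases (1, 1), pool now (11, 9)


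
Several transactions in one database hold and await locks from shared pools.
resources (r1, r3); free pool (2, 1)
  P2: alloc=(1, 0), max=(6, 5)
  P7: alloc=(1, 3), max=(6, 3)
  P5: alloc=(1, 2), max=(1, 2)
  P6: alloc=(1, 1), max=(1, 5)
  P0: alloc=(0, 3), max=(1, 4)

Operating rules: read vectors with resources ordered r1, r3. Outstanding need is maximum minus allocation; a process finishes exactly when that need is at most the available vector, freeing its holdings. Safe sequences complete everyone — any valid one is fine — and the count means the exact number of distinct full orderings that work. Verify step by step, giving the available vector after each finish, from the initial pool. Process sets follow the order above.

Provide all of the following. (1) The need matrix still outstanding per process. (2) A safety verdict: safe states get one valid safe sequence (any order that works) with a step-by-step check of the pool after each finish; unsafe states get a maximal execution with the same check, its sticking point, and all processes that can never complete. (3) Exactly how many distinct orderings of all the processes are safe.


(1) Remaining need (order r1, r3):
  P2: (5, 5)
  P7: (5, 0)
  P5: (0, 0)
  P6: (0, 4)
  P0: (1, 1)
(2) UNSAFE — no complete ordering exists.
Key observation: no order helps: past P0, P5, P6, the free pool tops out at (4, 7), below what each blocked process needs in r1.
A maximal execution: P0, P5, P6 — then nothing else fits. Verifying each step:
  pool = (2, 1)
  run P0 (needs (1, 1), free (2, 1)); after release of (0, 3) the pool is (2, 4)
  run P5 (needs (0, 0), free (2, 4)); after release of (1, 2) the pool is (3, 6)
  run P6 (needs (0, 4), free (3, 6)); after release of (1, 1) the pool is (4, 7)
  blocked: P2 wants (5, 5), pool (4, 7) — not enough r1
  blocked: P7 wants (5, 0), pool (4, 7) — not enough r1
Never able to finish: P2 and P7.
(3) Exactly 0 of the possible complete orderings are safe sequences.


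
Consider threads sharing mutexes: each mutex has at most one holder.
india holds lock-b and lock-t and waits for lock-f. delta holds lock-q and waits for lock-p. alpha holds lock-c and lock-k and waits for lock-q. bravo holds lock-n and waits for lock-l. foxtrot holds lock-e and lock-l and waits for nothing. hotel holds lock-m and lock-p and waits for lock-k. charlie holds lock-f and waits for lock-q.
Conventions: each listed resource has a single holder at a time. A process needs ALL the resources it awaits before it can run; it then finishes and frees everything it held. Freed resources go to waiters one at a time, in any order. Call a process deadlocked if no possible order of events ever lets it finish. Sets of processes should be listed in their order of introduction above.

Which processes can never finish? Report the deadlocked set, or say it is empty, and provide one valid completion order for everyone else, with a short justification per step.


The deadlocked set is india, delta, alpha, hotel and charlie.
Key observation: the loop delta -> hotel -> alpha -> delta blocks itself forever; india and charlie wait into the deadlock from upstream.
The rest can finish in the order foxtrot, bravo.
Verifying each step:
  run foxtrot (it waits on nothing); releases lock-e and lock-l
  bravo: everything it awaited (lock-l) is free; runs, freeing lock-n


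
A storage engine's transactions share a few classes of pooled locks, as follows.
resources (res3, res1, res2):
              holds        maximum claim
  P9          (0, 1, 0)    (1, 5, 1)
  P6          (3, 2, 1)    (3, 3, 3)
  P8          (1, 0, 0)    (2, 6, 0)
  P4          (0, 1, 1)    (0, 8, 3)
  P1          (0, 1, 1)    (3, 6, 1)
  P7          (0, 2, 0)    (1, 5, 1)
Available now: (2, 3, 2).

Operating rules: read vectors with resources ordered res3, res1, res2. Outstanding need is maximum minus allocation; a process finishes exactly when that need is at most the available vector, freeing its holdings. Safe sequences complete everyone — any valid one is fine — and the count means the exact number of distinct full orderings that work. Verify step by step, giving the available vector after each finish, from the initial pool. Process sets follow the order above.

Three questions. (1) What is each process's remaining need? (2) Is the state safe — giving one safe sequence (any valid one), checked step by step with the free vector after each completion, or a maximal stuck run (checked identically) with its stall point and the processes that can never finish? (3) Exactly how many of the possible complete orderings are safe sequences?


(1) Need matrix, components ordered res3, res1, res2:
  P9: (1, 4, 1)
  P6: (0, 1, 2)
  P8: (1, 6, 0)
  P4: (0, 7, 2)
  P1: (3, 5, 0)
  P7: (1, 3, 1)
(2) SAFE — a valid safe sequence is P6, P1, P9, P4, P7, P8.
Key observation: P6 is the earliest step where a requested resource binds exactly: need (0, 1, 2), pool (2, 3, 2) at its turn.
Walking it through:
  pool = (2, 3, 2)
  run P6 (needs (0, 1, 2), free (2, 3, 2)); after release of (3, 2, 1) the pool is (5, 5, 3)
  run P1 (needs (3, 5, 0), free (5, 5, 3)); after release of (0, 1, 1) the pool is (5, 6, 4)
  run P9 (needs (1, 4, 1), free (5, 6, 4)); after release of (0, 1, 0) the pool is (5, 7, 4)
  run P4 (needs (0, 7, 2), free (5, 7, 4)); after release of (0, 1, 1) the pool is (5, 8, 5)
  run P7 (needs (1, 3, 1), free (5, 8, 5)); after release of (0, 2, 0) the pool is (5, 10, 5)
  run P8 (needs (1, 6, 0), free (5, 10, 5)); after release of (1, 0, 0) the pool is (6, 10, 5)
(3) Exactly 90 of the possible complete orderings are safe sequences.


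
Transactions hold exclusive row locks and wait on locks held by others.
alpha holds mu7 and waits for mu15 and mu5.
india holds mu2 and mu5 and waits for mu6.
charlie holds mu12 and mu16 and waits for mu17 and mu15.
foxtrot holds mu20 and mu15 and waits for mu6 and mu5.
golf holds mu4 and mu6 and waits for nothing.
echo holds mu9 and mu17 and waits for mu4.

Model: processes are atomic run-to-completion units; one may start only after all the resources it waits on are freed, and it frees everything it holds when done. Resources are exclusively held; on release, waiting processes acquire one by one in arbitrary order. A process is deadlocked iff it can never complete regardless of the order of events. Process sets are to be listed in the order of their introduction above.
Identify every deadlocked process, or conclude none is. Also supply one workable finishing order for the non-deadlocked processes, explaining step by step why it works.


No process is deadlocked.
Key observation: every chain of waits terminates; starting from the processes that wait on nothing, all the rest unlock in turn.
The rest can finish in the order golf, echo, india, foxtrot, charlie, alpha.
Step-by-step check:
  run golf (it waits on nothing); releases mu4 and mu6
  echo: everything it awaited (mu4) is free; runs, freeing mu9 and mu17
  india: everything it awaited (mu6) is free; runs, freeing mu2 and mu5
  foxtrot: everything it awaited (mu6 and mu5) is free; runs, freeing mu20 and mu15
  charlie: everything it awaited (mu17 and mu15) is free; runs, freeing mu12 and mu16
  alpha: everything it awaited (mu15 and mu5) is free; runs, freeing mu7


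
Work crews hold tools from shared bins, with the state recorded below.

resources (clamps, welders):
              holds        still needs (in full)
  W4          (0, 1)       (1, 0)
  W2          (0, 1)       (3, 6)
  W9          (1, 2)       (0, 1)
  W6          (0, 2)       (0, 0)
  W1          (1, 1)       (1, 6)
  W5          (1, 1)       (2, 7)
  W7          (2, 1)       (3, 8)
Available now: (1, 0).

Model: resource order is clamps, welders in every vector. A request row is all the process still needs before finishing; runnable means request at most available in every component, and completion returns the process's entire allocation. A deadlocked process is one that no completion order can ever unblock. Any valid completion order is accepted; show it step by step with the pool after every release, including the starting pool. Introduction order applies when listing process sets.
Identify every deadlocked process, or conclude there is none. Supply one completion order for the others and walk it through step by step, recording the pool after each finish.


Deadlocked set: W2, W1, W5 and W7.
Key observation: the pool after W4, W6, W9 is (2, 5); every surviving request exceeds it in welders, so progress ends there.
A valid finishing order for the others: W4, W6, W9. Walking it through:
  pool = (1, 0)
  W4: need (1, 0) fits (1, 0); releases (0, 1), pool now (1, 1)
  W6: need (0, 0) fits (1, 1); releases (0, 2), pool now (1, 3)
  W9: need (0, 1) fits (1, 3); releases (1, 2), pool now (2, 5)
None of the blocked processes ever fits:
  W2 still needs (3, 6) but only (2, 5) is free — short on clamps and welders
  W1 still needs (1, 6) but only (2, 5) is free — short on welders
  W5 still needs (2, 7) but only (2, 5) is free — short on welders
  W7 still needs (3, 8) but only (2, 5) is free — short on clamps and welders
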